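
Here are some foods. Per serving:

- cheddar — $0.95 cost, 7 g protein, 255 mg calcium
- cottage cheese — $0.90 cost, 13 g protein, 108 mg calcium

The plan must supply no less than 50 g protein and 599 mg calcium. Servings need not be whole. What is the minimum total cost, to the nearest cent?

This is a tiny linear program; its minimum lies at a vertex of the feasible set. List the vertices and price them.
cheddar only: max(50/7, 599/255) = 7.143 servings → $6.79.
cottage cheese only: max(50/13, 599/108) = 5.546 servings → $4.99.
cheddar + cottage cheese with both tight: 0.9328 servings and 3.344 servings → $3.90.
So the least-cost plan costs $3.90.

$3.90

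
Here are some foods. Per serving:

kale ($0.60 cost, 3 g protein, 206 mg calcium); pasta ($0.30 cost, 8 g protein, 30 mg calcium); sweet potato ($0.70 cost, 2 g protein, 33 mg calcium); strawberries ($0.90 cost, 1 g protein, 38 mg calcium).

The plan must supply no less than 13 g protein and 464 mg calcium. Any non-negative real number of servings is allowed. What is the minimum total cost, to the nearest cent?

$1.53

This is a tiny linear program; its minimum lies at a vertex of the feasible set. List the vertices and price them.
kale only: max(13/3, 464/206) = 4.333 servings → $2.60.
pasta only: max(13/8, 464/30) = 15.47 servings → $4.64.
sweet potato only: max(13/2, 464/33) = 14.06 servings → $9.84.
strawberries only: max(13/1, 464/38) = 13 servings → $11.70.
kale + pasta with both tight: 2.132 servings and 0.8254 servings → $1.53.
kale + sweet potato with both tight: 1.594 servings and 4.109 servings → $3.83.
kale + strawberries: intersection lies outside the first quadrant.
pasta + sweet potato: intersection lies outside the first quadrant.
pasta + strawberries with both tight: 0.1095 servings and 12.12 servings → $10.94.
sweet potato + strawberries with both tight: 0.6977 servings and 11.6 servings → $10.93.
Cheapest feasible corner: $1.53.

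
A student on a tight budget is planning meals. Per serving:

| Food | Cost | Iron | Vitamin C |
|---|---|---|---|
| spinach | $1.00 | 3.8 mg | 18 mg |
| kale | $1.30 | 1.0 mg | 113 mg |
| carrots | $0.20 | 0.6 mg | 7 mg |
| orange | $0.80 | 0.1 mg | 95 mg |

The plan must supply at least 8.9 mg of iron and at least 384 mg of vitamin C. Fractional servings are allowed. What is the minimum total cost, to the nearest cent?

$5.14

The cheapest plan sits at a corner of the feasible region — with two constraints it uses at most two foods.
spinach only: max(8.9/3.8, 384/18) = 21.33 servings → $21.33.
kale only: max(8.9/1.0, 384/113) = 8.9 servings → $11.57.
carrots only: max(8.9/0.6, 384/7) = 54.86 servings → $10.97.
orange only: max(8.9/0.1, 384/95) = 89 servings → $71.20.
spinach + kale with both tight: 1.511 servings and 3.158 servings → $5.62.
spinach + carrots with both targets exact would need a negative amount; discard.
spinach + orange with both tight: 2.247 servings and 3.616 servings → $5.14.
kale + carrots with both tight: 2.765 servings and 10.23 servings → $5.64.
kale + orange: intersection lies outside the first quadrant.
carrots + orange with both tight: 14.34 servings and 2.986 servings → $5.26.
The minimum over all feasible corners is $5.14.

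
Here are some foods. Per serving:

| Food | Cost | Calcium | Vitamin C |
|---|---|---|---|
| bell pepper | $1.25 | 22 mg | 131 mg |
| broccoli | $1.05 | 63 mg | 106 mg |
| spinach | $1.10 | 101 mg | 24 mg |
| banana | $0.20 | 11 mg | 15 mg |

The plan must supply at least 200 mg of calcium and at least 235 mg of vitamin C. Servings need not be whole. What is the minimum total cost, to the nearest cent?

$2.93

bell pepper only: max(200/22, 235/131) = 9.091 servings → $11.36.
broccoli only: max(200/63, 235/106) = 3.175 servings → $3.33.
spinach only: max(200/101, 235/24) = 9.792 servings → $10.77.
banana only: max(200/11, 235/15) = 18.18 servings → $3.64.
bell pepper + broccoli with both targets exact would need a negative amount; discard.
bell pepper + spinach with both tight: 1.491 servings and 1.656 servings → $3.68.
bell pepper + banana with both targets exact would need a negative amount; discard.
broccoli + spinach with both tight: 2.059 servings and 0.6956 servings → $2.93.
broccoli + banana: intersection lies outside the first quadrant.
spinach + banana with both tight: 0.3317 servings and 15.14 servings → $3.39.
The minimum over all feasible corners is $2.93.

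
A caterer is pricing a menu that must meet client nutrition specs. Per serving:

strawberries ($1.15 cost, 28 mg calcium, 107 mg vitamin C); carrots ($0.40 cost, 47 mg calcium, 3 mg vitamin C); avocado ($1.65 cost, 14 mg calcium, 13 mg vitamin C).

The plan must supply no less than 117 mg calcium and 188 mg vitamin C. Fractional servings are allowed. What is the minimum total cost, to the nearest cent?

$2.56

At the optimum either one food covers both requirements or two foods hit both targets exactly; no other combination can be cheaper.
strawberries only: max(117/28, 188/107) = 4.179 servings → $4.81.
carrots only: max(117/47, 188/3) = 62.67 servings → $25.07.
avocado only: max(117/14, 188/13) = 14.46 servings → $23.86.
strawberries + carrots with both tight: 1.716 servings and 1.467 servings → $2.56.
strawberries + avocado with both tight: 0.9797 servings and 6.398 servings → $11.68.
carrots + avocado with both targets exact would need a negative amount; discard.
Cheapest feasible corner: $2.56.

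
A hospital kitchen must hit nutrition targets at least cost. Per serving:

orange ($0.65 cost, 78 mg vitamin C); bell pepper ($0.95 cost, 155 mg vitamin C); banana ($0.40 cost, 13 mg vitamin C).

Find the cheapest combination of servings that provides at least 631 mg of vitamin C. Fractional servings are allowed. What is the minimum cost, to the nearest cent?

Cost per mg of vitamin C: bell pepper $0.0061, orange $0.0083, banana $0.0308.
With no serving limits, use only bell pepper: 631 mg / 155 mg = 4.071 servings × $0.95 = $3.87.

$3.87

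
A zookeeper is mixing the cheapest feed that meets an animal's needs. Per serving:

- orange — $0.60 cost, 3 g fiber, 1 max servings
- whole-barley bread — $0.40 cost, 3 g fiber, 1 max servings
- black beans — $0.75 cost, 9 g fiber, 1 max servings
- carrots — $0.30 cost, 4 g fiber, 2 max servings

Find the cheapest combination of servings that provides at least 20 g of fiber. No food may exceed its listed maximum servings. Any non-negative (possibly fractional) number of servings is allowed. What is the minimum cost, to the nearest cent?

Cost per g of fiber: carrots $0.0750, black beans $0.0833, whole-barley bread $0.1333, orange $0.2000.
Take 2 servings of carrots: +8.0 g fiber for $0.60 (total $0.60, still need 12.0 g).
Take 1 serving of black beans: +9.0 g fiber for $0.75 (total $1.35, still need 3.0 g).
Take 1 serving of whole-barley bread: +3.0 g fiber for $0.40 (total $1.75, still need 0.0 g).
Filling from the cheapest source first is optimal under one linear minimum: $1.75.

$1.75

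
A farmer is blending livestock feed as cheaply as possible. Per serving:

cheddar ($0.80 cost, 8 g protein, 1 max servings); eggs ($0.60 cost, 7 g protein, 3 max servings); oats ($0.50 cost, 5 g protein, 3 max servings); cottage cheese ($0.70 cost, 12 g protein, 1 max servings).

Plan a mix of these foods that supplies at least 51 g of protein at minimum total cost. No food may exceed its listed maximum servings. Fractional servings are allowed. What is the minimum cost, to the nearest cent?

Cost per g of protein: cottage cheese $0.0583, eggs $0.0857, cheddar $0.1000, oats $0.1000.
Take 1 serving of cottage cheese: +12.0 g protein for $0.70 (total $0.70, still need 39.0 g).
Take 3 servings of eggs: +21.0 g protein for $1.80 (total $2.50, still need 18.0 g).
Take 1 serving of cheddar: +8.0 g protein for $0.80 (total $3.30, still need 10.0 g).
Take 2 servings of oats: +10.0 g protein for $1.00 (total $4.30, still need 0.0 g).
Filling from the cheapest source first is optimal under one linear minimum: $4.30.

$4.30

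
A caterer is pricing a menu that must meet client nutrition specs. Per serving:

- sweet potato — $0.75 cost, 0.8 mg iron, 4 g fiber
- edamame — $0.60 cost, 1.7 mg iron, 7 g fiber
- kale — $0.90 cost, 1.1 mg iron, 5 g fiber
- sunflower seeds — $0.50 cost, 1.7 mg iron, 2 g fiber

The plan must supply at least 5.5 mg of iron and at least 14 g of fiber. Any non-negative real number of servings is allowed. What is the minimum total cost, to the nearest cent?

Compare the cost at each extreme point of the feasible region.
sweet potato only: max(5.5/0.8, 14/4) = 6.875 servings → $5.16.
edamame only: max(5.5/1.7, 14/7) = 3.235 servings → $1.94.
kale only: max(5.5/1.1, 14/5) = 5 servings → $4.50.
sunflower seeds only: max(5.5/1.7, 14/2) = 7 servings → $3.50.
sweet potato + edamame: intersection lies outside the first quadrant.
sweet potato + kale with both targets exact would need a negative amount; discard.
sweet potato + sunflower seeds with both tight: 2.462 servings and 2.077 servings → $2.88.
edamame + kale with both targets exact would need a negative amount; discard.
edamame + sunflower seeds with both tight: 1.506 servings and 1.729 servings → $1.77.
kale + sunflower seeds with both tight: 2.032 servings and 1.921 servings → $2.79.
Cheapest feasible corner: $1.77.

$1.77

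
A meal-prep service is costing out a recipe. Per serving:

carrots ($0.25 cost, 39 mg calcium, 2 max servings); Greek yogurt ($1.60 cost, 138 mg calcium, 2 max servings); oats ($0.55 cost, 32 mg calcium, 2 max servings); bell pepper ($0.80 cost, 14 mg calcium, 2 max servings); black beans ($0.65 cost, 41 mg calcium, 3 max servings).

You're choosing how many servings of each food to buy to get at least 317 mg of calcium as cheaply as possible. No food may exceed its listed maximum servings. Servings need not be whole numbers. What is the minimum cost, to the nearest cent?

$3.27

Cost per mg of calcium: carrots $0.0064, Greek yogurt $0.0116, black beans $0.0159, oats $0.0172, bell pepper $0.0571.
Take 2 servings of carrots: +78.0 mg calcium for $0.50 (total $0.50, still need 239.0 mg).
Take 1.732 servings of Greek yogurt: +239.0 mg calcium for $2.77 (total $3.27, still need 0.0 mg).
Greedy by cheapest-per-mg is optimal for a single linear constraint, so the minimum cost is $3.27.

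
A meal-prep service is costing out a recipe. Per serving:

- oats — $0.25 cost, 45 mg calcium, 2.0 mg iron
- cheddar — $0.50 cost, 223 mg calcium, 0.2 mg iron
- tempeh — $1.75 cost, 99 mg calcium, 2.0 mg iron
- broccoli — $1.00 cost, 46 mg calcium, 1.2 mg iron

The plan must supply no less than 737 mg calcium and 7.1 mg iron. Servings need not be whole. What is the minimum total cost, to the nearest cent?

$2.14

At the optimum either one food covers both requirements or two foods hit both targets exactly; no other combination can be cheaper.
oats only: max(737/45, 7.1/2.0) = 16.38 servings → $4.09.
cheddar only: max(737/223, 7.1/0.2) = 35.5 servings → $17.75.
tempeh only: max(737/99, 7.1/2.0) = 7.444 servings → $13.03.
broccoli only: max(737/46, 7.1/1.2) = 16.02 servings → $16.02.
oats + cheddar with both tight: 3.286 servings and 2.642 servings → $2.14.
oats + tempeh with both targets exact would need a negative amount; discard.
oats + broccoli: the both-tight solution has a negative serving — not a feasible corner.
cheddar + tempeh with both tight: 1.809 servings and 3.369 servings → $6.80.
cheddar + broccoli with both tight: 2.159 servings and 5.557 servings → $6.64.
tempeh + broccoli with both targets exact would need a negative amount; discard.
The minimum over all feasible corners is $2.14.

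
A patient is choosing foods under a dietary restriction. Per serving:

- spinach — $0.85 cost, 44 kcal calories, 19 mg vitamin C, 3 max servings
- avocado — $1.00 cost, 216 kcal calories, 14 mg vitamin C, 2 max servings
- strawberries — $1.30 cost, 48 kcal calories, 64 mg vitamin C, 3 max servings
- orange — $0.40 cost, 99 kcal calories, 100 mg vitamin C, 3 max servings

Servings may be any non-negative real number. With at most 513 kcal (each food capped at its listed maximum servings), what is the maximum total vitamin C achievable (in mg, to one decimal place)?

Vitamin C per kcal: strawberries 1.333, orange 1.01, spinach 0.4318, avocado 0.06481.
Take 3 servings of strawberries: uses 144 kcal, +192.0 mg vitamin C (running total 192.0 mg).
Take 3 servings of orange: uses 297 kcal, +300.0 mg vitamin C (running total 492.0 mg).
Take 1.636 servings of spinach: uses 72 kcal, +31.1 mg vitamin C (running total 523.1 mg).
Filling greedily by vitamin C-per-kcal is optimal for one linear limit, giving 523.1 mg.

523.1 mg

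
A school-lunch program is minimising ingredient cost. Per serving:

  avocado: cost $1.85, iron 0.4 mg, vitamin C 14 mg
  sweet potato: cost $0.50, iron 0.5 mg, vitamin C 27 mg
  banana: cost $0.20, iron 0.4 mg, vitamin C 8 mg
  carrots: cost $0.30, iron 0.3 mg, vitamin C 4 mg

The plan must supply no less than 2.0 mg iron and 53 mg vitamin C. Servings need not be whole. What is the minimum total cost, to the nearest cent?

Minimising a linear cost over {iron ≥ 2.0, vitamin C ≥ 53, servings ≥ 0} — the optimum is at a vertex, using one or two foods.
avocado only: max(2.0/0.4, 53/14) = 5 servings → $9.25.
sweet potato only: max(2.0/0.5, 53/27) = 4 servings → $2.00.
banana only: max(2.0/0.4, 53/8) = 6.625 servings → $1.32.
carrots only: max(2.0/0.3, 53/4) = 13.25 servings → $3.98.
avocado + sweet potato: the both-tight solution has a negative serving — not a feasible corner.
avocado + banana with both tight: 2.167 servings and 2.833 servings → $4.58.
avocado + carrots with both tight: 3.038 servings and 2.615 servings → $6.41.
sweet potato + banana with both tight: 0.7647 servings and 4.044 servings → $1.19.
sweet potato + carrots with both tight: 1.295 servings and 4.508 servings → $2.00.
banana + carrots: intersection lies outside the first quadrant.
The minimum over all feasible corners is $1.19.

$1.19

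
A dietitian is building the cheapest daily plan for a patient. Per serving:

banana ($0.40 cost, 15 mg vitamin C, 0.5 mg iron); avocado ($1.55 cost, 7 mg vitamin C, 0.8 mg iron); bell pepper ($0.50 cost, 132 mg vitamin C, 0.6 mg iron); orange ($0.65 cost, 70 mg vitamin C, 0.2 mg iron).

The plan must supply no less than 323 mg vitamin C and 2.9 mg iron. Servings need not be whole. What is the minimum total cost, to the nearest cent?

$2.36

The cheapest plan sits at a corner of the feasible region — with two constraints it uses at most two foods.
banana only: max(323/15, 2.9/0.5) = 21.53 servings → $8.61.
avocado only: max(323/7, 2.9/0.8) = 46.14 servings → $71.52.
bell pepper only: max(323/132, 2.9/0.6) = 4.833 servings → $2.42.
orange only: max(323/70, 2.9/0.2) = 14.5 servings → $9.43.
banana + avocado: the both-tight solution has a negative serving — not a feasible corner.
banana + bell pepper with both tight: 3.316 servings and 2.07 servings → $2.36.
banana + orange with both tight: 4.325 servings and 3.688 servings → $4.13.
avocado + bell pepper with both tight: 1.864 servings and 2.348 servings → $4.06.
avocado + orange with both tight: 2.535 servings and 4.361 servings → $6.76.
bell pepper + orange: the both-tight solution has a negative serving — not a feasible corner.
The minimum over all feasible corners is $2.36.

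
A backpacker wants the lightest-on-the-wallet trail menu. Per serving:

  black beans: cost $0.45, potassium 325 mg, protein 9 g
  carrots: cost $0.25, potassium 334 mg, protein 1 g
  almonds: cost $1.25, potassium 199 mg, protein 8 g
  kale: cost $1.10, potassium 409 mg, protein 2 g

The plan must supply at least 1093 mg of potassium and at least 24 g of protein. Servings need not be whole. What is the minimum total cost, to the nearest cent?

$1.35

With two linear requirements the optimum uses one or two foods; enumerate the corners.
black beans only: max(1093/325, 24/9) = 3.363 servings → $1.51.
carrots only: max(1093/334, 24/1) = 24 servings → $6.00.
almonds only: max(1093/199, 24/8) = 5.492 servings → $6.87.
kale only: max(1093/409, 24/2) = 12 servings → $13.20.
black beans + carrots with both tight: 2.582 servings and 0.7598 servings → $1.35.
black beans + almonds with both targets exact would need a negative amount; discard.
black beans + kale with both tight: 2.517 servings and 0.6721 servings → $1.87.
carrots + almonds with both tight: 1.605 servings and 2.799 servings → $3.90.
carrots + kale with both targets exact would need a negative amount; discard.
almonds + kale with both tight: 2.655 servings and 1.381 servings → $4.84.
The minimum over all feasible corners is $1.35.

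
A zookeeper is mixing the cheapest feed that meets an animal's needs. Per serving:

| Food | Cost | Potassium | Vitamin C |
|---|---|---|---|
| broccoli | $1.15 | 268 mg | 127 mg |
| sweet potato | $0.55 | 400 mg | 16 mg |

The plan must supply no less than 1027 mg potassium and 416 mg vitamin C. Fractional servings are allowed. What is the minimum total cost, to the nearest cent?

$3.93

Two binding constraints pin down two serving amounts, so the optimal mix uses at most two foods. The candidates are each food alone (scaled to the tighter of potassium/vitamin C) and each pair with both constraints tight.
broccoli only: max(1027/268, 416/127) = 3.832 servings → $4.41.
sweet potato only: max(1027/400, 416/16) = 26 servings → $14.30.
broccoli + sweet potato with both tight: 3.224 servings and 0.4072 servings → $3.93.
Cheapest feasible corner: $3.93.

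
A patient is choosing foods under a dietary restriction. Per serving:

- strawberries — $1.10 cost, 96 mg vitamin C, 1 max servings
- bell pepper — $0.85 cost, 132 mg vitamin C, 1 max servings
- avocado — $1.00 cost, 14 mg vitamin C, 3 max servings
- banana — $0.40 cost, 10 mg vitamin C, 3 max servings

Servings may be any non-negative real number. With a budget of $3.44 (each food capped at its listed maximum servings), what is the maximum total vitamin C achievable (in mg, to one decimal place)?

262.1 mg

Vitamin C per dollar: bell pepper 155.3, strawberries 87.27, banana 25, avocado 14.
Take 1 serving of bell pepper: spends $0.85, +132.0 mg vitamin C (running total 132.0 mg).
Take 1 serving of strawberries: spends $1.10, +96.0 mg vitamin C (running total 228.0 mg).
Take 3 servings of banana: spends $1.20, +30.0 mg vitamin C (running total 258.0 mg).
Take 0.29 servings of avocado: spends $0.29, +4.1 mg vitamin C (running total 262.1 mg).
Filling greedily by vitamin C-per-dollar is optimal for one linear limit, giving 262.1 mg.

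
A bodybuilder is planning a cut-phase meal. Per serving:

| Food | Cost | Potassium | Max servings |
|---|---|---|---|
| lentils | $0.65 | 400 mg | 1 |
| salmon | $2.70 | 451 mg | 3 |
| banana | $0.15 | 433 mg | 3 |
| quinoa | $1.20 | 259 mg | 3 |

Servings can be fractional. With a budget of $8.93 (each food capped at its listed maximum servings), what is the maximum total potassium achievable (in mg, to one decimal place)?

Potassium per dollar: banana 2887, lentils 615.4, quinoa 215.8, salmon 167.
Take 3 servings of banana: spends $0.45, +1299.0 mg potassium (running total 1299.0 mg).
Take 1 serving of lentils: spends $0.65, +400.0 mg potassium (running total 1699.0 mg).
Take 3 servings of quinoa: spends $3.60, +777.0 mg potassium (running total 2476.0 mg).
Take 1.567 servings of salmon: spends $4.23, +706.6 mg potassium (running total 3182.6 mg).
Greedy by best ratio exhausts the cost allowance optimally: 3182.6 mg.

3182.6 mg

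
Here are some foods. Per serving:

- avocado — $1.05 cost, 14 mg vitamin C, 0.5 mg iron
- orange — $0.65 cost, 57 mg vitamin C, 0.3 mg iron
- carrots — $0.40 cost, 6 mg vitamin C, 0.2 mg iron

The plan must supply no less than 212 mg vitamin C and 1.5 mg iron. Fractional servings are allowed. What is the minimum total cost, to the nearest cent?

Minimising a linear cost over {vitamin C ≥ 212, iron ≥ 1.5, servings ≥ 0} — the optimum is at a vertex, using one or two foods.
avocado only: max(212/14, 1.5/0.5) = 15.14 servings → $15.90.
orange only: max(212/57, 1.5/0.3) = 5 servings → $3.25.
carrots only: max(212/6, 1.5/0.2) = 35.33 servings → $14.13.
avocado + orange with both tight: 0.9012 servings and 3.498 servings → $3.22.
avocado + carrots: intersection lies outside the first quadrant.
orange + carrots with both tight: 3.479 servings and 2.281 servings → $3.17.
So the least-cost plan costs $3.17.

$3.17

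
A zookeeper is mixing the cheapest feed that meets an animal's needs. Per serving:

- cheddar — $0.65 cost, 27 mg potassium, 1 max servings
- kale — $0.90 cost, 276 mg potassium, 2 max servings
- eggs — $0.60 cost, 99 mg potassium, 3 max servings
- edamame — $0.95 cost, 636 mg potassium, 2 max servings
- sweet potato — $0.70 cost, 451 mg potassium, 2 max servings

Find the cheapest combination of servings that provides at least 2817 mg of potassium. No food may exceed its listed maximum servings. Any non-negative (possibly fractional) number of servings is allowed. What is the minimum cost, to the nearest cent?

$5.65

Cost per mg of potassium: edamame $0.0015, sweet potato $0.0016, kale $0.0033, eggs $0.0061, cheddar $0.0241.
Take 2 servings of edamame: +1272.0 mg potassium for $1.90 (total $1.90, still need 1545.0 mg).
Take 2 servings of sweet potato: +902.0 mg potassium for $1.40 (total $3.30, still need 643.0 mg).
Take 2 servings of kale: +552.0 mg potassium for $1.80 (total $5.10, still need 91.0 mg).
Take 0.9192 servings of eggs: +91.0 mg potassium for $0.55 (total $5.65, still need 0.0 mg).
Greedy by cheapest-per-mg is optimal for a single linear constraint, so the minimum cost is $5.65.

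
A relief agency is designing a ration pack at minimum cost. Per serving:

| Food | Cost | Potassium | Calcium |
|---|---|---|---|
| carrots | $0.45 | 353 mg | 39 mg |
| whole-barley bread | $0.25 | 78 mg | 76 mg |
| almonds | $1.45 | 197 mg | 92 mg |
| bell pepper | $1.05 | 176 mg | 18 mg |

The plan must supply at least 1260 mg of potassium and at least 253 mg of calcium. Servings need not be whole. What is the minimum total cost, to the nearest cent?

For a min-cost LP with two ≥-constraints, a basic feasible solution has at most two positive variables.
carrots only: max(1260/353, 253/39) = 6.487 servings → $2.92.
whole-barley bread only: max(1260/78, 253/76) = 16.15 servings → $4.04.
almonds only: max(1260/197, 253/92) = 6.396 servings → $9.27.
bell pepper only: max(1260/176, 253/18) = 14.06 servings → $14.76.
carrots + whole-barley bread with both tight: 3.196 servings and 1.689 servings → $1.86.
carrots + almonds with both tight: 2.665 servings and 1.62 servings → $3.55.
carrots + bell pepper: intersection lies outside the first quadrant.
whole-barley bread + almonds: intersection lies outside the first quadrant.
whole-barley bread + bell pepper with both tight: 1.825 servings and 6.35 servings → $7.12.
almonds + bell pepper with both tight: 1.728 servings and 5.225 servings → $7.99.
So the least-cost plan costs $1.86.

$1.86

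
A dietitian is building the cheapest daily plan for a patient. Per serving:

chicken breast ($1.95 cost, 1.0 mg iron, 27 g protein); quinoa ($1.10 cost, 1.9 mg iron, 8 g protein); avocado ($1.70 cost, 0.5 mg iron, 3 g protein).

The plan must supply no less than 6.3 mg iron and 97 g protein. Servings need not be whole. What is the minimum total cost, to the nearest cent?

At the optimum either one food covers both requirements or two foods hit both targets exactly; no other combination can be cheaper.
chicken breast only: max(6.3/1.0, 97/27) = 6.3 servings → $12.29.
quinoa only: max(6.3/1.9, 97/8) = 12.12 servings → $13.34.
avocado only: max(6.3/0.5, 97/3) = 32.33 servings → $54.97.
chicken breast + quinoa with both tight: 3.092 servings and 1.688 servings → $7.89.
chicken breast + avocado with both tight: 2.819 servings and 6.962 servings → $17.33.
quinoa + avocado: intersection lies outside the first quadrant.
So the least-cost plan costs $7.89.

$7.89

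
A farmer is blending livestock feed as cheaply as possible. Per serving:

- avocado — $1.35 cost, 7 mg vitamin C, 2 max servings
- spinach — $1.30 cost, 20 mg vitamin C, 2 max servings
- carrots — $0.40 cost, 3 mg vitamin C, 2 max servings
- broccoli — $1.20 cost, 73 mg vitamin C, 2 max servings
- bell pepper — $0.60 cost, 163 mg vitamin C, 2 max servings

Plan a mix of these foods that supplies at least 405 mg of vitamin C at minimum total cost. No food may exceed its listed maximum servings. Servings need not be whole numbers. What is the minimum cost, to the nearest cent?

Cost per mg of vitamin C: bell pepper $0.0037, broccoli $0.0164, spinach $0.0650, carrots $0.1333, avocado $0.1929.
Take 2 servings of bell pepper: +326.0 mg vitamin C for $1.20 (total $1.20, still need 79.0 mg).
Take 1.082 servings of broccoli: +79.0 mg vitamin C for $1.30 (total $2.50, still need 0.0 mg).
Greedy by cheapest-per-mg is optimal for a single linear constraint, so the minimum cost is $2.50.

$2.50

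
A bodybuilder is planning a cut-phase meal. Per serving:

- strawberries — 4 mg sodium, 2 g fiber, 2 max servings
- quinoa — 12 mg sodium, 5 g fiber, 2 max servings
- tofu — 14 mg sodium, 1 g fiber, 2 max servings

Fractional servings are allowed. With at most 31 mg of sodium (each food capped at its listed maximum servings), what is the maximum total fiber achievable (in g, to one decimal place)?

Fiber per mg sodium: strawberries 0.5, quinoa 0.4167, tofu 0.07143.
Take 2 servings of strawberries: uses 8 mg sodium, +4.0 g fiber (running total 4.0 g).
Take 1.917 servings of quinoa: uses 23 mg sodium, +9.6 g fiber (running total 13.6 g).
Filling greedily by fiber-per-mg sodium is optimal for one linear limit, giving 13.6 g.

13.6 g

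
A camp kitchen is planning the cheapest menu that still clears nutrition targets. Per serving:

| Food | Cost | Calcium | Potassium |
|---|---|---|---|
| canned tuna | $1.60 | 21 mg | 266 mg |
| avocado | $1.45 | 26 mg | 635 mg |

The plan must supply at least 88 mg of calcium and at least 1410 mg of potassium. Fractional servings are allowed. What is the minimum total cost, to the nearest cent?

Minimising a linear cost over {calcium ≥ 88, potassium ≥ 1410, servings ≥ 0} — the optimum is at a vertex, using one or two foods.
canned tuna only: max(88/21, 1410/266) = 5.301 servings → $8.48.
avocado only: max(88/26, 1410/635) = 3.385 servings → $4.91.
canned tuna + avocado with both tight: 2.994 servings and 0.9662 servings → $6.19.
The minimum over all feasible corners is $4.91.

$4.91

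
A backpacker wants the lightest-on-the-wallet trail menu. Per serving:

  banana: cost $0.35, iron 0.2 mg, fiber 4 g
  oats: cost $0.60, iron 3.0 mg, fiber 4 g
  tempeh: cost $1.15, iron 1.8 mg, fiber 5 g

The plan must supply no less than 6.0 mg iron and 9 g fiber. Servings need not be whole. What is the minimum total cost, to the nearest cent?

$1.28

With two linear requirements the optimum uses one or two foods; enumerate the corners.
banana only: max(6.0/0.2, 9/4) = 30 servings → $10.50.
oats only: max(6.0/3.0, 9/4) = 2.25 servings → $1.35.
tempeh only: max(6.0/1.8, 9/5) = 3.333 servings → $3.83.
banana + oats with both tight: 0.2679 servings and 1.982 servings → $1.28.
banana + tempeh: intersection lies outside the first quadrant.
oats + tempeh with both tight: 1.769 servings and 0.3846 servings → $1.50.
Cheapest feasible corner: $1.28.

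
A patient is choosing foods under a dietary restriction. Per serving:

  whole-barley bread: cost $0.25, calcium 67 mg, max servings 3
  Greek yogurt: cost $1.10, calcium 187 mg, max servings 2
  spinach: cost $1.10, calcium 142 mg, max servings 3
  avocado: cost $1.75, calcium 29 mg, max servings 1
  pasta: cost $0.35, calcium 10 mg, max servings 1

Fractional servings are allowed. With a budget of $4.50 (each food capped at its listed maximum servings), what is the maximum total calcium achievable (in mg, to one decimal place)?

Calcium per dollar: whole-barley bread 268, Greek yogurt 170, spinach 129.1, pasta 28.57, avocado 16.57.
Take 3 servings of whole-barley bread: spends $0.75, +201.0 mg calcium (running total 201.0 mg).
Take 2 servings of Greek yogurt: spends $2.20, +374.0 mg calcium (running total 575.0 mg).
Take 1.409 servings of spinach: spends $1.55, +200.1 mg calcium (running total 775.1 mg).
Greedy by best ratio exhausts the cost allowance optimally: 775.1 mg.

775.1 mg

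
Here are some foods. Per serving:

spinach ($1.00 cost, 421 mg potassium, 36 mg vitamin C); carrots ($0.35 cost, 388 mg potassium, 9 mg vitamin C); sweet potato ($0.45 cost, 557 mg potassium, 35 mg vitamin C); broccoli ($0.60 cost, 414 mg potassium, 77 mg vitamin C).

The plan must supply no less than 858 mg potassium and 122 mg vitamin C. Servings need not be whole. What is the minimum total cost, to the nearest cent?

With two linear requirements the optimum uses one or two foods; enumerate the corners.
spinach only: max(858/421, 122/36) = 3.389 servings → $3.39.
carrots only: max(858/388, 122/9) = 13.56 servings → $4.74.
sweet potato only: max(858/557, 122/35) = 3.486 servings → $1.57.
broccoli only: max(858/414, 122/77) = 2.072 servings → $1.24.
spinach + carrots: the both-tight solution has a negative serving — not a feasible corner.
spinach + sweet potato with both targets exact would need a negative amount; discard.
spinach + broccoli with both tight: 0.8884 servings and 1.169 servings → $1.59.
carrots + sweet potato: the both-tight solution has a negative serving — not a feasible corner.
carrots + broccoli with both tight: 0.595 servings and 1.515 servings → $1.12.
sweet potato + broccoli with both tight: 0.5478 servings and 1.335 servings → $1.05.
Cheapest feasible corner: $1.05.

$1.05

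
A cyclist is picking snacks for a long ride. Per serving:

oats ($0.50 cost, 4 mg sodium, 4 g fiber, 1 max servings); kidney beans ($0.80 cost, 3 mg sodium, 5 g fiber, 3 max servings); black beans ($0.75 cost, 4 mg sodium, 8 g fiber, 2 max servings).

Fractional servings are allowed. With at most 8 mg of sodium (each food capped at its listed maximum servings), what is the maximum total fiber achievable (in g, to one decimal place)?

Fiber per mg sodium: black beans 2, kidney beans 1.667, oats 1.
Take 2 servings of black beans: uses 8 mg sodium, +16.0 g fiber (running total 16.0 g).
Greedy by best ratio exhausts the sodium allowance optimally: 16.0 g.

16.0 g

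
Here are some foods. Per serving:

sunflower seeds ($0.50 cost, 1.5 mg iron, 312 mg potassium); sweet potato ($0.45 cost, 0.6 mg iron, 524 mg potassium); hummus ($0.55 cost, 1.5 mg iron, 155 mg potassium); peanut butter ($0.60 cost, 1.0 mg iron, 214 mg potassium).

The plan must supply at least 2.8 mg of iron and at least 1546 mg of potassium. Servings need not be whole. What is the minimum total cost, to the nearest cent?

$1.54

sunflower seeds only: max(2.8/1.5, 1546/312) = 4.955 servings → $2.48.
sweet potato only: max(2.8/0.6, 1546/524) = 4.667 servings → $2.10.
hummus only: max(2.8/1.5, 1546/155) = 9.974 servings → $5.49.
peanut butter only: max(2.8/1.0, 1546/214) = 7.224 servings → $4.33.
sunflower seeds + sweet potato with both tight: 0.9011 servings and 2.414 servings → $1.54.
sunflower seeds + hummus: the both-tight solution has a negative serving — not a feasible corner.
sunflower seeds + peanut butter: the both-tight solution has a negative serving — not a feasible corner.
sweet potato + hummus with both tight: 2.72 servings and 0.7786 servings → $1.65.
sweet potato + peanut butter with both tight: 2.393 servings and 1.364 servings → $1.90.
hummus + peanut butter with both targets exact would need a negative amount; discard.
Cheapest feasible corner: $1.54.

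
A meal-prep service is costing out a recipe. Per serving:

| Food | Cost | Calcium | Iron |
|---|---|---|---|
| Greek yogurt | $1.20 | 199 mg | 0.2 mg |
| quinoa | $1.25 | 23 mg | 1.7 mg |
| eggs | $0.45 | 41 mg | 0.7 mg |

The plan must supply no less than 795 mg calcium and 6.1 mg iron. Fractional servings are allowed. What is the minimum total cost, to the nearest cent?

The cheapest plan sits at a corner of the feasible region — with two constraints it uses at most two foods.
Greek yogurt only: max(795/199, 6.1/0.2) = 30.5 servings → $36.60.
quinoa only: max(795/23, 6.1/1.7) = 34.57 servings → $43.21.
eggs only: max(795/41, 6.1/0.7) = 19.39 servings → $8.73.
Greek yogurt + quinoa with both tight: 3.63 servings and 3.161 servings → $8.31.
Greek yogurt + eggs with both tight: 2.337 servings and 8.047 servings → $6.43.
quinoa + eggs with both targets exact would need a negative amount; discard.
Cheapest feasible corner: $6.43.

$6.43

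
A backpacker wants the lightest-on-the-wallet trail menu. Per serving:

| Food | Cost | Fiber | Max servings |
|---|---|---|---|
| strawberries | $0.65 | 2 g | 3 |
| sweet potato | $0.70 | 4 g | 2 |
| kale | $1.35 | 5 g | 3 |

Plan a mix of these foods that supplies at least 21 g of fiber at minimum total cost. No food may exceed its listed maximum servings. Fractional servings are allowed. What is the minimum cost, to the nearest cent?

$4.91

Cost per g of fiber: sweet potato $0.1750, kale $0.2700, strawberries $0.3250.
Take 2 servings of sweet potato: +8.0 g fiber for $1.40 (total $1.40, still need 13.0 g).
Take 2.6 servings of kale: +13.0 g fiber for $3.51 (total $4.91, still need 0.0 g).
Filling from the cheapest source first is optimal under one linear minimum: $4.91.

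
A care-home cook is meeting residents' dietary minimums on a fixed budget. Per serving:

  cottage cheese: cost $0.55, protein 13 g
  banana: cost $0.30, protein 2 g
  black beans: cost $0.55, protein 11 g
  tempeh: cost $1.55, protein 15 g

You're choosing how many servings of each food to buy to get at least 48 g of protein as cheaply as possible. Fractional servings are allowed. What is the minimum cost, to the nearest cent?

Cost per g of protein: cottage cheese $0.0423, black beans $0.0500, tempeh $0.1033, banana $0.1500.
With no serving limits, use only cottage cheese: 48 g / 13 g = 3.692 servings × $0.55 = $2.03.

$2.03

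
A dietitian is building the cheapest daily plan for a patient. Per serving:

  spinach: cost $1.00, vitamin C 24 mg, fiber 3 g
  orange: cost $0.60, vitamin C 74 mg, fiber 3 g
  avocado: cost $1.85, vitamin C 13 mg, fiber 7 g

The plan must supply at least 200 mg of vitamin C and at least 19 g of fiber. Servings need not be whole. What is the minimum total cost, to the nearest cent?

At the optimum either one food covers both requirements or two foods hit both targets exactly; no other combination can be cheaper.
spinach only: max(200/24, 19/3) = 8.333 servings → $8.33.
orange only: max(200/74, 19/3) = 6.333 servings → $3.80.
avocado only: max(200/13, 19/7) = 15.38 servings → $28.46.
spinach + orange with both tight: 5.373 servings and 0.96 servings → $5.95.
spinach + avocado: the both-tight solution has a negative serving — not a feasible corner.
orange + avocado with both tight: 2.407 servings and 1.683 servings → $4.56.
The minimum over all feasible corners is $3.80.

$3.80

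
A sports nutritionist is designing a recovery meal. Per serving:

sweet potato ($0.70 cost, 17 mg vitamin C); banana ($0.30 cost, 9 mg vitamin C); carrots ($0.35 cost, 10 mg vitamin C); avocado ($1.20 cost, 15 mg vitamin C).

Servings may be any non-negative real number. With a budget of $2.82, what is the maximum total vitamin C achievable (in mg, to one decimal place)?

Vitamin C per dollar: banana 30, carrots 28.57, sweet potato 24.29, avocado 12.5.
With no serving limits, spend the whole cost allowance on banana: $2.82 / $0.30 × 9 mg = 84.6 mg.

84.6 mg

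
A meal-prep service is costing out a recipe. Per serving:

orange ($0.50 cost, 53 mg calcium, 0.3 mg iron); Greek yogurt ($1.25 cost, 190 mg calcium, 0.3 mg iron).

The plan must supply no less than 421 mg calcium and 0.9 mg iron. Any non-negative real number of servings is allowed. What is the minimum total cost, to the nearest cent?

With two linear requirements the optimum uses one or two foods; enumerate the corners.
orange only: max(421/53, 0.9/0.3) = 7.943 servings → $3.97.
Greek yogurt only: max(421/190, 0.9/0.3) = 3 servings → $3.75.
orange + Greek yogurt with both tight: 1.088 servings and 1.912 servings → $2.93.
So the least-cost plan costs $2.93.

$2.93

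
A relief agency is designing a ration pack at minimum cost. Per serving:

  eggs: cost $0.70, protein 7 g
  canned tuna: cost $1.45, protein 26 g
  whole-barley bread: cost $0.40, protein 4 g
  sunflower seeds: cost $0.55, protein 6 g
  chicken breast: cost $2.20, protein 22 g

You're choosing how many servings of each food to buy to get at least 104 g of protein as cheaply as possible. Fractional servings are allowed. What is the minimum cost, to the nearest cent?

Cost per g of protein: canned tuna $0.0558, sunflower seeds $0.0917, eggs $0.1000, whole-barley bread $0.1000, chicken breast $0.1000.
With no serving limits, use only canned tuna: 104 g / 26 g = 4 servings × $1.45 = $5.80.

$5.80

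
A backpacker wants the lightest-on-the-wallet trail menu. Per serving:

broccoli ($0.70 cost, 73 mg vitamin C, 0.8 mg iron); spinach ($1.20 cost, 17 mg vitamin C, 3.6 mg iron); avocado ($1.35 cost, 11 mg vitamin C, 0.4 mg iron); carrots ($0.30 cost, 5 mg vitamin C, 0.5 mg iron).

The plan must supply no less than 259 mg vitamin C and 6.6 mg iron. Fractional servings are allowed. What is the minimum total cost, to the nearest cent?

Check every corner: each single food scaled to meet both minima, and each pair solved so both constraints bind.
broccoli only: max(259/73, 6.6/0.8) = 8.25 servings → $5.78.
spinach only: max(259/17, 6.6/3.6) = 15.24 servings → $18.28.
avocado only: max(259/11, 6.6/0.4) = 23.55 servings → $31.79.
carrots only: max(259/5, 6.6/0.5) = 51.8 servings → $15.54.
broccoli + spinach with both tight: 3.291 servings and 1.102 servings → $3.63.
broccoli + avocado with both tight: 1.52 servings and 13.46 servings → $19.24.
broccoli + carrots with both tight: 2.969 servings and 8.449 servings → $4.61.
spinach + avocado: intersection lies outside the first quadrant.
spinach + carrots: intersection lies outside the first quadrant.
avocado + carrots with both targets exact would need a negative amount; discard.
So the least-cost plan costs $3.63.

$3.63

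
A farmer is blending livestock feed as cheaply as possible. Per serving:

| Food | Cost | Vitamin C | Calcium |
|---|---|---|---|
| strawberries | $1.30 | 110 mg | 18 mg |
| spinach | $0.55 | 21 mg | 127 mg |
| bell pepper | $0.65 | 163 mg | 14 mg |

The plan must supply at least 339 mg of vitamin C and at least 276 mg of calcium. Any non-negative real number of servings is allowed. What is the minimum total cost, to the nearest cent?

strawberries only: max(339/110, 276/18) = 15.33 servings → $19.93.
spinach only: max(339/21, 276/127) = 16.14 servings → $8.88.
bell pepper only: max(339/163, 276/14) = 19.71 servings → $12.81.
strawberries + spinach with both tight: 2.741 servings and 1.785 servings → $4.55.
strawberries + bell pepper: the both-tight solution has a negative serving — not a feasible corner.
spinach + bell pepper with both tight: 1.972 servings and 1.826 servings → $2.27.
The minimum over all feasible corners is $2.27.

$2.27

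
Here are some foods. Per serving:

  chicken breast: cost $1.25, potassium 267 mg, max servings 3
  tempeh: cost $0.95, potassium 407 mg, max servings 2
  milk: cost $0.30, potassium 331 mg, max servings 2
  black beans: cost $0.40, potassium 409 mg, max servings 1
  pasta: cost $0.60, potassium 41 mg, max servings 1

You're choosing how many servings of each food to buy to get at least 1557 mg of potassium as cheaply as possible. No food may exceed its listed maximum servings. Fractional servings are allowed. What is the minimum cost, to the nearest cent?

$2.13

Cost per mg of potassium: milk $0.0009, black beans $0.0010, tempeh $0.0023, chicken breast $0.0047, pasta $0.0146.
Take 2 servings of milk: +662.0 mg potassium for $0.60 (total $0.60, still need 895.0 mg).
Take 1 serving of black beans: +409.0 mg potassium for $0.40 (total $1.00, still need 486.0 mg).
Take 1.194 servings of tempeh: +486.0 mg potassium for $1.13 (total $2.13, still need 0.0 mg).
Filling from the cheapest source first is optimal under one linear minimum: $2.13.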